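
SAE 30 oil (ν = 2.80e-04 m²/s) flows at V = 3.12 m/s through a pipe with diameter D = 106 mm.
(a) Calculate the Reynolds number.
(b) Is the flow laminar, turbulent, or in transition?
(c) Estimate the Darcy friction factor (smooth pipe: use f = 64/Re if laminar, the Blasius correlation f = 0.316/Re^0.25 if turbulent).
(a) Re = V·D/ν = 3.12·0.106/2.80e-04 = 1181.1
(b) Flow regime: laminar (Re < 2300)
(c) Friction factor: f = 64/Re = 64/1181.1 = 0.05419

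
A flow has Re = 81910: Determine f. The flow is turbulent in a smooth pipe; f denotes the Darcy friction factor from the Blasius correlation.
Formula: f = \frac{0.316}{Re^{0.25}}
f = 0.316/81910^0.25 = 0.01868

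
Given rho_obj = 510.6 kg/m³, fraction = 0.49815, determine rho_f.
Formula: f_{sub} = \frac{\rho_{obj}}{\rho_f}
Substituting knowns: 0.49815 = 510.6/rho_f
Solving for rho_f: rho_f = 510.6/0.49815 = 1025 kg/m³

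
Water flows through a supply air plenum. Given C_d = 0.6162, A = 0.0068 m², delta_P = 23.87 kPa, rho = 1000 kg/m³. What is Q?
Formula: Q = C_d A \sqrt{\frac{2 \Delta P}{\rho}}
Q = 0.6162·0.0068·√(2·(23.87·1000)/1000)·1000 = 28.95 L/s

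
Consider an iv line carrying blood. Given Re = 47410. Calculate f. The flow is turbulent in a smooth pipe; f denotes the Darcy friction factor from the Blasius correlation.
Formula: f = \frac{0.316}{Re^{0.25}}
f = 0.316/47410^0.25 = 0.02142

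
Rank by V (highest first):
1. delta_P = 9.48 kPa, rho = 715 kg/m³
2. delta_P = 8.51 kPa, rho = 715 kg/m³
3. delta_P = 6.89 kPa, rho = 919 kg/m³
Case 1: V = 5.15 m/s
Case 2: V = 4.879 m/s
Case 3: V = 3.872 m/s
Ranking (highest first): 1, 2, 3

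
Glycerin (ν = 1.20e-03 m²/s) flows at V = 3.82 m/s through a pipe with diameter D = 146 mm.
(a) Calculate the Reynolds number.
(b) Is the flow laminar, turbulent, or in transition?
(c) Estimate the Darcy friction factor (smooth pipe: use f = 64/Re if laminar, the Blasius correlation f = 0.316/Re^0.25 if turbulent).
(a) Re = V·D/ν = 3.82·0.146/1.20e-03 = 464.77
(b) Flow regime: laminar (Re < 2300)
(c) Friction factor: f = 64/Re = 64/464.77 = 0.1377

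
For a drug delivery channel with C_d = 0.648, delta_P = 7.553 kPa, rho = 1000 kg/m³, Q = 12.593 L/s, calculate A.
Formula: Q = C_d A \sqrt{\frac{2 \Delta P}{\rho}}
Substituting knowns: 12.593 = 0.648·A·√(2·(7.553·1000)/1000)·1000
Solving for A: A = (12.593/1000)/(0.648·√(2·(7.553·1000)/1000)) = 0.005 m²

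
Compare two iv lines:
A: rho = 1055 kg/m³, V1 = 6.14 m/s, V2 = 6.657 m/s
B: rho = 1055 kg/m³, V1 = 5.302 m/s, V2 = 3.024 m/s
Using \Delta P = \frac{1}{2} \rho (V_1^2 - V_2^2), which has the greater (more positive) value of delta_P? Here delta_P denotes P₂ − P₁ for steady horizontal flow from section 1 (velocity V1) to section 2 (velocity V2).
delta_P(A) = -3.49 kPa, delta_P(B) = 10 kPa. Answer: B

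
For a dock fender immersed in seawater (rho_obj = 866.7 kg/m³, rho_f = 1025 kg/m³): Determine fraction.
Formula: f_{sub} = \frac{\rho_{obj}}{\rho_f}
fraction = 866.7/1025 = 0.8456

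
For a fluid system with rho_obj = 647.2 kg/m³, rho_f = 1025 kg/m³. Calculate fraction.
Formula: f_{sub} = \frac{\rho_{obj}}{\rho_f}
fraction = 647.2/1025 = 0.6314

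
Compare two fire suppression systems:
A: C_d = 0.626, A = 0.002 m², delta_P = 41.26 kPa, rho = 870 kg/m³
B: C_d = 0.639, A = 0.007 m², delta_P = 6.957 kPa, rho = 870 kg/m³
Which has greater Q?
Q(A) = 12.19 L/s, Q(B) = 17.89 L/s. Answer: B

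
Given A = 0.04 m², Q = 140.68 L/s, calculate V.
Formula: Q = A V
Substituting knowns: 140.68 = 0.04·V·1000
Solving for V: V = (140.68/1000)/0.04 = 3.517 m/s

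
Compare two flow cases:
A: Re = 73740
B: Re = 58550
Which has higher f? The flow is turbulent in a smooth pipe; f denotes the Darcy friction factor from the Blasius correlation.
f(A) = 0.01918, f(B) = 0.02031. Answer: B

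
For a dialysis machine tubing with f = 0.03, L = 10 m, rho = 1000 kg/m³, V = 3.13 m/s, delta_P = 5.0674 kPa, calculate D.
Formula: \Delta P = f \frac{L}{D} \frac{\rho V^2}{2}
Substituting knowns: 5.0674 = 0.03·(10/D)·0.5·1000·3.13²/1000
Solving for D: D = 0.03·10·0.5·1000·3.13²/(5.0674·1000) = 0.29 m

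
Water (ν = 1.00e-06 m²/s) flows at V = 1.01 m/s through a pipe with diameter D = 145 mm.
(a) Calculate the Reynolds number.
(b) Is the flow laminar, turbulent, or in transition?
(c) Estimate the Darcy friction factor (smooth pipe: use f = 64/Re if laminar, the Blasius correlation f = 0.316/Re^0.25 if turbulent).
(a) Re = V·D/ν = 1.01·0.145/1.00e-06 = 146450
(b) Flow regime: turbulent (Re > 4000)
(c) Friction factor: f = 0.316/Re^0.25 = 0.316/146450^0.25 = 0.01615 (Blasius is strictly valid for Re ≲ 1e5; used here as the smooth-pipe estimate the problem specifies)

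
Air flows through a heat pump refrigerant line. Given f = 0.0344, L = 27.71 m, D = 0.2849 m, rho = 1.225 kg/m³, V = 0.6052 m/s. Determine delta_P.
Formula: \Delta P = f \frac{L}{D} \frac{\rho V^2}{2}
delta_P = 0.0344·(27.71/0.2849)·0.5·1.225·0.6052²/1000 = 0.0007506 kPa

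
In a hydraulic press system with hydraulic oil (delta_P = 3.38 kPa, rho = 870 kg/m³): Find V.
Formula: V = \sqrt{\frac{2 \Delta P}{\rho}}
V = √(2·(3.38·1000)/870) = 2.787 m/s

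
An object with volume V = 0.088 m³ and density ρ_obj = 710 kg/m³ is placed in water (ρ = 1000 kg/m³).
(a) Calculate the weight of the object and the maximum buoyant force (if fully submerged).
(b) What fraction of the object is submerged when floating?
(a) W=rho_obj*g*V=710*9.81*0.088=612.9 N; F_B(max)=rho*g*V=1000*9.81*0.088=863.3 N
(b) Floating fraction=rho_obj/rho=710/1000=0.710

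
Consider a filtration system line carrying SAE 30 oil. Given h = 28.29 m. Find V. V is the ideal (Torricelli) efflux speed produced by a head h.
Formula: V = \sqrt{2 g h}
V = √(2·9.81·28.29) = 23.56 m/s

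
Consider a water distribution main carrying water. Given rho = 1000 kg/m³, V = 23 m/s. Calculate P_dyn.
Formula: P_{dyn} = \frac{1}{2} \rho V^2
P_dyn = 0.5·1000·23²/1000 = 264.5 kPa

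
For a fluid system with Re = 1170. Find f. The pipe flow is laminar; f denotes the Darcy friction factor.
Formula: f = \frac{64}{Re}
f = 64/1170 = 0.0547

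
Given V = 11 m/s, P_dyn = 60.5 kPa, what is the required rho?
Formula: P_{dyn} = \frac{1}{2} \rho V^2
Substituting knowns: 60.5 = 0.5·rho·11²/1000
Solving for rho: rho = 2·(60.5·1000)/11² = 1000 kg/m³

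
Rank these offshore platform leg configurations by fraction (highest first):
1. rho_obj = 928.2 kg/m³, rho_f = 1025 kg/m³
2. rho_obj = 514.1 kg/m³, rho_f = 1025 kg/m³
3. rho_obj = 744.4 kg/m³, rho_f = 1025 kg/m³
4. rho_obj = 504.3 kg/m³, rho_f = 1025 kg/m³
Case 1: fraction = 0.9056
Case 2: fraction = 0.5016
Case 3: fraction = 0.7262
Case 4: fraction = 0.492
Ranking (highest first): 1, 3, 2, 4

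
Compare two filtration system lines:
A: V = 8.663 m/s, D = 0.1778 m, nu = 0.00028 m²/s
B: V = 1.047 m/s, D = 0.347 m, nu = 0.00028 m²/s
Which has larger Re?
Re(A) = 5501, Re(B) = 1298. Answer: A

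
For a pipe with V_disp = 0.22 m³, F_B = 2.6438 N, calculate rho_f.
Formula: F_B = \rho_f g V_{disp}
Substituting knowns: 2.6438 = rho_f·9.81·0.22
Solving for rho_f: rho_f = 2.6438/(9.81·0.22) = 1.225 kg/m³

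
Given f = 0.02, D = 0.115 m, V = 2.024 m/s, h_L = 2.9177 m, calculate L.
Formula: h_L = f \frac{L}{D} \frac{V^2}{2g}
Substituting knowns: 2.9177 = 0.02·(L/0.115)·2.024²/(2·9.81)
Solving for L: L = 2.9177·2·9.81·0.115/(0.02·2.024²) = 80.35 m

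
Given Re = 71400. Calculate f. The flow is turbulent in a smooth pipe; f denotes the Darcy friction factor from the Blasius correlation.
Formula: f = \frac{0.316}{Re^{0.25}}
f = 0.316/71400^0.25 = 0.01933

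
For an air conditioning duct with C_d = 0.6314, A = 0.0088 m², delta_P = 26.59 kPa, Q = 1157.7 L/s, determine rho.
Formula: Q = C_d A \sqrt{\frac{2 \Delta P}{\rho}}
Substituting knowns: 1157.7 = 0.6314·0.0088·√(2·(26.59·1000)/rho)·1000
Solving for rho: rho = 2·(26.59·1000)/((1157.7/1000)/(0.6314·0.0088))² = 1.225 kg/m³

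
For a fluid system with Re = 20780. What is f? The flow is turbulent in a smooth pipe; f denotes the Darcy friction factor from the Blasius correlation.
Formula: f = \frac{0.316}{Re^{0.25}}
f = 0.316/20780^0.25 = 0.02632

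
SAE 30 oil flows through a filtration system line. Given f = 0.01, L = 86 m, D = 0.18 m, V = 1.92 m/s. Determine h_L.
Formula: h_L = f \frac{L}{D} \frac{V^2}{2g}
h_L = 0.01·(86/0.18)·1.92²/(2·9.81) = 0.8977 m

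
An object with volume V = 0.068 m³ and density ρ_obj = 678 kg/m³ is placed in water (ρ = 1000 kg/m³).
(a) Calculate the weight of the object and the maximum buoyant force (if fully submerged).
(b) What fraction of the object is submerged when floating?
(a) W=rho_obj*g*V=678*9.81*0.068=452.3 N; F_B(max)=rho*g*V=1000*9.81*0.068=667.1 N
(b) Floating fraction=rho_obj/rho=678/1000=0.678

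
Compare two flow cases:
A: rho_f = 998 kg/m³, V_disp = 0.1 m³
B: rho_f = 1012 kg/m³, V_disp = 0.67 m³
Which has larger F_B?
F_B(A) = 979 N, F_B(B) = 6652 N. Answer: B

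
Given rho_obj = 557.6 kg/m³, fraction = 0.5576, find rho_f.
Formula: f_{sub} = \frac{\rho_{obj}}{\rho_f}
Substituting knowns: 0.5576 = 557.6/rho_f
Solving for rho_f: rho_f = 557.6/0.5576 = 1000 kg/m³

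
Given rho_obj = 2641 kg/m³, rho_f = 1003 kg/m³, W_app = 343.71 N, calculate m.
Formula: W_{app} = mg\left(1 - \frac{\rho_f}{\rho_{obj}}\right)
Substituting knowns: 343.71 = m·9.81·(1 − 1003/2641)
Solving for m: m = 343.71/(9.81·(1 − 1003/2641)) = 56.49 kg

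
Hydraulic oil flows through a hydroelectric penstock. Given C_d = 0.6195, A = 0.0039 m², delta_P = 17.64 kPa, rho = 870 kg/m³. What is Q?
Formula: Q = C_d A \sqrt{\frac{2 \Delta P}{\rho}}
Q = 0.6195·0.0039·√(2·(17.64·1000)/870)·1000 = 15.39 L/s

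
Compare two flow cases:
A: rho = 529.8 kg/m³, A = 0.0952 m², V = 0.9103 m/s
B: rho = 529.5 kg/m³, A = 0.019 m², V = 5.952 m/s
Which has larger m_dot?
m_dot(A) = 45.91 kg/s, m_dot(B) = 59.88 kg/s. Answer: B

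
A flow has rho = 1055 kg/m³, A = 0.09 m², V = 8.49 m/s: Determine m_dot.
Formula: \dot{m} = \rho A V
m_dot = 1055·0.09·8.49 = 806.1 kg/s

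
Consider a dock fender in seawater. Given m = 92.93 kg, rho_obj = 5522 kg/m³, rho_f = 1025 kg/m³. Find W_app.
Formula: W_{app} = mg\left(1 - \frac{\rho_f}{\rho_{obj}}\right)
W_app = 92.93·9.81·(1 − 1025/5522) = 742.4 N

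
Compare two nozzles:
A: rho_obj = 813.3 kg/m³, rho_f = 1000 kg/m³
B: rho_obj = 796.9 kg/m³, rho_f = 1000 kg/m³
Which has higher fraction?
fraction(A) = 0.8133, fraction(B) = 0.7969. Answer: A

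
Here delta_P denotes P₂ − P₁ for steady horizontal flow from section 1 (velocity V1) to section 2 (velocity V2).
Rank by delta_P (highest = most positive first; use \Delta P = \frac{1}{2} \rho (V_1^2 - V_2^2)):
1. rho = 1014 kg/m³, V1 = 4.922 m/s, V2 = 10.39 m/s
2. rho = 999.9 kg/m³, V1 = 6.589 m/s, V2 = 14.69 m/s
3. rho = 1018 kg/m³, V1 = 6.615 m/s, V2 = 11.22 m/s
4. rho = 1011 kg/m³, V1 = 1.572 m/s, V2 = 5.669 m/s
Case 1: delta_P = -42.45 kPa
Case 2: delta_P = -86.18 kPa
Case 3: delta_P = -41.8 kPa
Case 4: delta_P = -15 kPa
Ranking (highest first): 4, 3, 1, 2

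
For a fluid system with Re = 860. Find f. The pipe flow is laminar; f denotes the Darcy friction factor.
Formula: f = \frac{64}{Re}
f = 64/860 = 0.07442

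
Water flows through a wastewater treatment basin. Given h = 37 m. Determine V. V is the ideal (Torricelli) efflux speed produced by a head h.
Formula: V = \sqrt{2 g h}
V = √(2·9.81·37) = 26.94 m/s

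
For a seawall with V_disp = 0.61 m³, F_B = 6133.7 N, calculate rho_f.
Formula: F_B = \rho_f g V_{disp}
Substituting knowns: 6133.7 = rho_f·9.81·0.61
Solving for rho_f: rho_f = 6133.7/(9.81·0.61) = 1025 kg/m³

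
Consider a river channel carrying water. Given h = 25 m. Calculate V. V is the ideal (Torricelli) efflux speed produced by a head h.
Formula: V = \sqrt{2 g h}
V = √(2·9.81·25) = 22.15 m/s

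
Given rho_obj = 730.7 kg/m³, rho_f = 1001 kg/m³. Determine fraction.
Formula: f_{sub} = \frac{\rho_{obj}}{\rho_f}
fraction = 730.7/1001 = 0.73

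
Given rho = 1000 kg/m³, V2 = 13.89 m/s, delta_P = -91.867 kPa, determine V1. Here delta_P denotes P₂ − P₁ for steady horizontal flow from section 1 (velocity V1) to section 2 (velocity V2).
Formula: \Delta P = \frac{1}{2} \rho (V_1^2 - V_2^2)
Substituting knowns: -91.867 = 0.5·1000·(V1² − 13.89²)/1000
Solving for V1: V1 = √(13.89² + 2·(-91.867·1000)/1000) = 3.033 m/s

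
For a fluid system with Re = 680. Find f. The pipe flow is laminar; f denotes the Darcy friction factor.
Formula: f = \frac{64}{Re}
f = 64/680 = 0.09412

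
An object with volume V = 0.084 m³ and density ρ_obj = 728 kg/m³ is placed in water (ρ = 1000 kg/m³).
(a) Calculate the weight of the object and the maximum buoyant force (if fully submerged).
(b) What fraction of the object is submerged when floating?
(a) W=rho_obj*g*V=728*9.81*0.084=599.9 N; F_B(max)=rho*g*V=1000*9.81*0.084=824.0 N
(b) Floating fraction=rho_obj/rho=728/1000=0.728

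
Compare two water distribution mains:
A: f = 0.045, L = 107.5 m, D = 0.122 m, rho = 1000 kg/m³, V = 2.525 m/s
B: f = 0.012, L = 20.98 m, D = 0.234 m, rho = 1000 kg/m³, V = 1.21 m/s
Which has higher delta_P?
delta_P(A) = 126.4 kPa, delta_P(B) = 0.7876 kPa. Answer: A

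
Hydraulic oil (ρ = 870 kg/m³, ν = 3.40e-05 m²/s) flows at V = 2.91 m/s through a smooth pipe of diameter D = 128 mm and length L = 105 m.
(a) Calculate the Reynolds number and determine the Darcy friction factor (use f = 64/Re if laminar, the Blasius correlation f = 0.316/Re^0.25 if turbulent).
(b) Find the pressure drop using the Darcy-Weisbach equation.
(a) Re = V·D/ν = 2.91·0.128/3.40e-05 = 10955 → turbulent (Re > 4000); f = 0.316/Re^0.25 = 0.316/10955^0.25 = 0.030888
(b) Darcy-Weisbach: ΔP = f·(L/D)·½ρV²/1000 = 0.030888·(105/0.128)·½·870·2.91²/1000 = 93.33 kPa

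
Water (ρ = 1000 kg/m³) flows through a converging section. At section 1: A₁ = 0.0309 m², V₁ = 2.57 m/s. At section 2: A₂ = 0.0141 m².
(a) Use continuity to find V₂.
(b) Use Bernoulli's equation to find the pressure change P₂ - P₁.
(a) Continuity: A₁V₁=A₂V₂ -> V₂=A₁V₁/A₂=0.0309*2.57/0.0141=5.63 m/s
(b) Bernoulli: P₂-P₁=0.5*rho*(V₁^2-V₂^2)/1000=0.5*1000*(2.57^2-5.63^2)/1000=-12.55 kPa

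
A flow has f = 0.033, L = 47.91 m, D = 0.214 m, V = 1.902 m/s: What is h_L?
Formula: h_L = f \frac{L}{D} \frac{V^2}{2g}
h_L = 0.033·(47.91/0.214)·1.902²/(2·9.81) = 1.362 m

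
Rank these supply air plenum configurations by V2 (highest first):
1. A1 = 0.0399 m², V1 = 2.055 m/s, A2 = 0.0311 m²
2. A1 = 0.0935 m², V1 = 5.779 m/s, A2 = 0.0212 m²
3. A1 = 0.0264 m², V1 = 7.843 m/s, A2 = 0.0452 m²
Case 1: V2 = 2.636 m/s
Case 2: V2 = 25.49 m/s
Case 3: V2 = 4.581 m/s
Ranking (highest first): 2, 3, 1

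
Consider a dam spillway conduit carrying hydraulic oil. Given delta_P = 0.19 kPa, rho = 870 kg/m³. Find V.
Formula: V = \sqrt{\frac{2 \Delta P}{\rho}}
V = √(2·(0.19·1000)/870) = 0.6609 m/s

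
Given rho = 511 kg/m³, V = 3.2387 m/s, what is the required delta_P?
Formula: V = \sqrt{\frac{2 \Delta P}{\rho}}
Substituting knowns: 3.2387 = √(2·(delta_P·1000)/511)
Solving for delta_P: delta_P = 3.2387²·511/2/1000 = 2.68 kPa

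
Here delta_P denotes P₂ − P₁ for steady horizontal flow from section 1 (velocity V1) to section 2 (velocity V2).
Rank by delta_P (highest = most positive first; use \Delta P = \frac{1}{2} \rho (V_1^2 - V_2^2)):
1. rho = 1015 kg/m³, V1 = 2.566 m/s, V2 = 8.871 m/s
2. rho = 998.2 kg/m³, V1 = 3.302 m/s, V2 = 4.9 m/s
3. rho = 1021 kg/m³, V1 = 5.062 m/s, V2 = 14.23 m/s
Case 1: delta_P = -36.6 kPa
Case 2: delta_P = -6.542 kPa
Case 3: delta_P = -90.29 kPa
Ranking (highest first): 2, 1, 3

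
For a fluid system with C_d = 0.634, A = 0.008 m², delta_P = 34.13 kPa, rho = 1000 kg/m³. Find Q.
Formula: Q = C_d A \sqrt{\frac{2 \Delta P}{\rho}}
Q = 0.634·0.008·√(2·(34.13·1000)/1000)·1000 = 41.9 L/s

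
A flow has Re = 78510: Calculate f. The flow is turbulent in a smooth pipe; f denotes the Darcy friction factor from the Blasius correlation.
Formula: f = \frac{0.316}{Re^{0.25}}
f = 0.316/78510^0.25 = 0.01888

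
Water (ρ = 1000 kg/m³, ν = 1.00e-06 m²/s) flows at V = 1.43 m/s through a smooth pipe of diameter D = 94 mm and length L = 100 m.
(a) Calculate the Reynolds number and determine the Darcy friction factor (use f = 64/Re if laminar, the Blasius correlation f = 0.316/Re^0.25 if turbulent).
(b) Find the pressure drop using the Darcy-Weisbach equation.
(a) Re = V·D/ν = 1.43·0.094/1.00e-06 = 134420 → turbulent (Re > 4000); f = 0.316/Re^0.25 = 0.316/134420^0.25 = 0.016503 (Blasius is strictly valid for Re ≲ 1e5; used here as the smooth-pipe estimate the problem specifies)
(b) Darcy-Weisbach: ΔP = f·(L/D)·½ρV²/1000 = 0.016503·(100/0.094)·½·1000·1.43²/1000 = 17.95 kPa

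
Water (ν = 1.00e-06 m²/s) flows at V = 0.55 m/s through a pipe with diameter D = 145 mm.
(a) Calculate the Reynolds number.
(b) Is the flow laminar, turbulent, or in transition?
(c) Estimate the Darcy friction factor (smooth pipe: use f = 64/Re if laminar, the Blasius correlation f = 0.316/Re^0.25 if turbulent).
(a) Re = V·D/ν = 0.55·0.145/1.00e-06 = 79750
(b) Flow regime: turbulent (Re > 4000)
(c) Friction factor: f = 0.316/Re^0.25 = 0.316/79750^0.25 = 0.0188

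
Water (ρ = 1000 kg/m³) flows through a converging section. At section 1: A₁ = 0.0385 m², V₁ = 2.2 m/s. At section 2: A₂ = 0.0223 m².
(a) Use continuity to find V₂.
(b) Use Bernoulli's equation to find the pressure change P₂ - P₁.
(a) Continuity: A₁V₁=A₂V₂ -> V₂=A₁V₁/A₂=0.0385*2.2/0.0223=3.80 m/s
(b) Bernoulli: P₂-P₁=0.5*rho*(V₁^2-V₂^2)/1000=0.5*1000*(2.2^2-3.80^2)/1000=-4.8 kPa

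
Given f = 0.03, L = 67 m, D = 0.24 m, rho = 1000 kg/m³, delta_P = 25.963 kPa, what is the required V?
Formula: \Delta P = f \frac{L}{D} \frac{\rho V^2}{2}
Substituting knowns: 25.963 = 0.03·(67/0.24)·0.5·1000·V²/1000
Solving for V: V = √((25.963·1000)/(0.03·(67/0.24)·0.5·1000)) = 2.49 m/s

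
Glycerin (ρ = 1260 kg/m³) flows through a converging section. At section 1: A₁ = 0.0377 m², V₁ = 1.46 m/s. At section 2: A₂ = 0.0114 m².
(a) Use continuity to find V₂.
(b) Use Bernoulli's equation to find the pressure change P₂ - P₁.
(a) Continuity: A₁V₁=A₂V₂ -> V₂=A₁V₁/A₂=0.0377*1.46/0.0114=4.83 m/s
(b) Bernoulli: P₂-P₁=0.5*rho*(V₁^2-V₂^2)/1000=0.5*1260*(1.46^2-4.83^2)/1000=-13.35 kPa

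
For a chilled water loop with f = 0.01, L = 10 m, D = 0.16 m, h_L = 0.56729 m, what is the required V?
Formula: h_L = f \frac{L}{D} \frac{V^2}{2g}
Substituting knowns: 0.56729 = 0.01·(10/0.16)·V²/(2·9.81)
Solving for V: V = √(0.56729·2·9.81/(0.01·(10/0.16))) = 4.22 m/s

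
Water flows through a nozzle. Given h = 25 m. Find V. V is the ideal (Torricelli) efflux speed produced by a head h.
Formula: V = \sqrt{2 g h}
V = √(2·9.81·25) = 22.15 m/s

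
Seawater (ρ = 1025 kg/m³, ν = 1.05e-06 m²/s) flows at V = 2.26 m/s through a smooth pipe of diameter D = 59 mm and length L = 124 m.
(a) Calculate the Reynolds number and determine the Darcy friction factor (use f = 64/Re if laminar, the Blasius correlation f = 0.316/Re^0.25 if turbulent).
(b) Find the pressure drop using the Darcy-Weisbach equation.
(a) Re = V·D/ν = 2.26·0.059/1.05e-06 = 126990 → turbulent (Re > 4000); f = 0.316/Re^0.25 = 0.316/126990^0.25 = 0.01674 (Blasius is strictly valid for Re ≲ 1e5; used here as the smooth-pipe estimate the problem specifies)
(b) Darcy-Weisbach: ΔP = f·(L/D)·½ρV²/1000 = 0.01674·(124/0.059)·½·1025·2.26²/1000 = 92.09 kPa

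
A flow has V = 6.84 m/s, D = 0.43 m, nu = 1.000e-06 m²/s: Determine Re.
Formula: Re = \frac{V D}{\nu}
Re = 6.84·0.43/1.000e-06 = 2.941e+06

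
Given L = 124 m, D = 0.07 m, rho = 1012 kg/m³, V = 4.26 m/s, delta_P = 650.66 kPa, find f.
Formula: \Delta P = f \frac{L}{D} \frac{\rho V^2}{2}
Substituting knowns: 650.66 = f·(124/0.07)·0.5·1012·4.26²/1000
Solving for f: f = (650.66·1000)/((124/0.07)·0.5·1012·4.26²) = 0.04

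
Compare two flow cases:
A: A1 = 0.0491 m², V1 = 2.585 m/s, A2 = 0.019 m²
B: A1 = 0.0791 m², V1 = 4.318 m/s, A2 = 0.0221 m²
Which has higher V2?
V2(A) = 6.68 m/s, V2(B) = 15.45 m/s. Answer: B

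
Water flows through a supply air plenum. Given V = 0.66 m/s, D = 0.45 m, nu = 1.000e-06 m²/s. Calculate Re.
Formula: Re = \frac{V D}{\nu}
Re = 0.66·0.45/1.000e-06 = 297000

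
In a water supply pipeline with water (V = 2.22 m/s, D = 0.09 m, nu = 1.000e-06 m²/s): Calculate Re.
Formula: Re = \frac{V D}{\nu}
Re = 2.22·0.09/1.000e-06 = 199800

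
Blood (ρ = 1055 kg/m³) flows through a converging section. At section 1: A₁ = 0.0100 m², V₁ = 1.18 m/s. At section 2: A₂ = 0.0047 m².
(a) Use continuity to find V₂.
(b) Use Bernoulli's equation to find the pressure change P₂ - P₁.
(a) Continuity: A₁V₁=A₂V₂ -> V₂=A₁V₁/A₂=0.0100*1.18/0.0047=2.51 m/s
(b) Bernoulli: P₂-P₁=0.5*rho*(V₁^2-V₂^2)/1000=0.5*1055*(1.18^2-2.51^2)/1000=-2.589 kPa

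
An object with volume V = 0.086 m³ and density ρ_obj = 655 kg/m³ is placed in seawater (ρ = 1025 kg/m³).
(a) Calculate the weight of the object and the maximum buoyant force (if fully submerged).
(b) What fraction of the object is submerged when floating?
(a) W=rho_obj*g*V=655*9.81*0.086=552.6 N; F_B(max)=rho*g*V=1025*9.81*0.086=864.8 N
(b) Floating fraction=rho_obj/rho=655/1025=0.639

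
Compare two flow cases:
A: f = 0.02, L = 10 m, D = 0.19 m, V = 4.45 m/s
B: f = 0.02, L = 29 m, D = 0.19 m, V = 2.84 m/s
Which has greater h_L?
h_L(A) = 1.062 m, h_L(B) = 1.255 m. Answer: B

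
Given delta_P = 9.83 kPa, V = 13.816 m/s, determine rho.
Formula: V = \sqrt{\frac{2 \Delta P}{\rho}}
Substituting knowns: 13.816 = √(2·(9.83·1000)/rho)
Solving for rho: rho = 2·(9.83·1000)/13.816² = 103 kg/m³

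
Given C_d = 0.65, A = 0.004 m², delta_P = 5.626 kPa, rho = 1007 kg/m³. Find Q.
Formula: Q = C_d A \sqrt{\frac{2 \Delta P}{\rho}}
Q = 0.65·0.004·√(2·(5.626·1000)/1007)·1000 = 8.691 L/s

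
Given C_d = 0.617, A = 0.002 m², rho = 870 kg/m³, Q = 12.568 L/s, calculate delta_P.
Formula: Q = C_d A \sqrt{\frac{2 \Delta P}{\rho}}
Substituting knowns: 12.568 = 0.617·0.002·√(2·(delta_P·1000)/870)·1000
Solving for delta_P: delta_P = ((12.568/1000)/(0.617·0.002))²·870/2/1000 = 45.12 kPa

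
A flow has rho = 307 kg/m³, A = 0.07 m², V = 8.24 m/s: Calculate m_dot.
Formula: \dot{m} = \rho A V
m_dot = 307·0.07·8.24 = 177.1 kg/s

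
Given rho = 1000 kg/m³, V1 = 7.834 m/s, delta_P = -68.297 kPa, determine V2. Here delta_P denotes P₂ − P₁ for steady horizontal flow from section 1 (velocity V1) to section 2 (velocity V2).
Formula: \Delta P = \frac{1}{2} \rho (V_1^2 - V_2^2)
Substituting knowns: -68.297 = 0.5·1000·(7.834² − V2²)/1000
Solving for V2: V2 = √(7.834² − 2·(-68.297·1000)/1000) = 14.07 m/s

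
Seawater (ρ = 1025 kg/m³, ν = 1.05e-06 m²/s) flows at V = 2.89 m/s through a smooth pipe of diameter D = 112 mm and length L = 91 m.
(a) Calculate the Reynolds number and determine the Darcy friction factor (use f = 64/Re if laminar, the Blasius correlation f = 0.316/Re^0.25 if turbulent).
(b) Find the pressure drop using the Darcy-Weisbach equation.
(a) Re = V·D/ν = 2.89·0.112/1.05e-06 = 308270 → turbulent (Re > 4000); f = 0.316/Re^0.25 = 0.316/308270^0.25 = 0.013411 (Blasius is strictly valid for Re ≲ 1e5; used here as the smooth-pipe estimate the problem specifies)
(b) Darcy-Weisbach: ΔP = f·(L/D)·½ρV²/1000 = 0.013411·(91/0.112)·½·1025·2.89²/1000 = 46.64 kPa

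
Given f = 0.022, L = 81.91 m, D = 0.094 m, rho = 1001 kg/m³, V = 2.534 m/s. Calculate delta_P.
Formula: \Delta P = f \frac{L}{D} \frac{\rho V^2}{2}
delta_P = 0.022·(81.91/0.094)·0.5·1001·2.534²/1000 = 61.61 kPa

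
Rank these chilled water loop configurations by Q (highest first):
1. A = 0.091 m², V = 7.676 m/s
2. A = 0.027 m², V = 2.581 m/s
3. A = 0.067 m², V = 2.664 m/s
Case 1: Q = 698.5 L/s
Case 2: Q = 69.69 L/s
Case 3: Q = 178.5 L/s
Ranking (highest first): 1, 3, 2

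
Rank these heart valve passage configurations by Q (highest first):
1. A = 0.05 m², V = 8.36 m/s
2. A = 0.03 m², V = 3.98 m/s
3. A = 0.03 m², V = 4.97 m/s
Case 1: Q = 418 L/s
Case 2: Q = 119.4 L/s
Case 3: Q = 149.1 L/s
Ranking (highest first): 1, 3, 2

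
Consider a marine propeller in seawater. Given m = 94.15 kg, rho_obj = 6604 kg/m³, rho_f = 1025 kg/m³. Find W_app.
Formula: W_{app} = mg\left(1 - \frac{\rho_f}{\rho_{obj}}\right)
W_app = 94.15·9.81·(1 − 1025/6604) = 780.3 N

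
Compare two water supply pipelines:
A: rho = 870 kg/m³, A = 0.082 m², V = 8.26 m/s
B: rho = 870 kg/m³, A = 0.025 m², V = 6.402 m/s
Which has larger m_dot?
m_dot(A) = 589.3 kg/s, m_dot(B) = 139.2 kg/s. Answer: A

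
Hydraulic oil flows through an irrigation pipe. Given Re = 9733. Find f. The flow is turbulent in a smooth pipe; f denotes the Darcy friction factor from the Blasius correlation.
Formula: f = \frac{0.316}{Re^{0.25}}
f = 0.316/9733^0.25 = 0.03181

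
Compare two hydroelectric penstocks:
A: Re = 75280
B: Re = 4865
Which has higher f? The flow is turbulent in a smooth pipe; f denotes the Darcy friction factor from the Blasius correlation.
f(A) = 0.01908, f(B) = 0.03784. Answer: B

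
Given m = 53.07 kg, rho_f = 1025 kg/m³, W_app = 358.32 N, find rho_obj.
Formula: W_{app} = mg\left(1 - \frac{\rho_f}{\rho_{obj}}\right)
Substituting knowns: 358.32 = 53.07·9.81·(1 − 1025/rho_obj)
Solving for rho_obj: rho_obj = 1025/(1 − 358.32/(53.07·9.81)) = 3288 kg/m³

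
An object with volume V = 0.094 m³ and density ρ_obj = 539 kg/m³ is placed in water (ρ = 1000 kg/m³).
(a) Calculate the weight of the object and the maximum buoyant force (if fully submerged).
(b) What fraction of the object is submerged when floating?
(a) W=rho_obj*g*V=539*9.81*0.094=497.0 N; F_B(max)=rho*g*V=1000*9.81*0.094=922.1 N
(b) Floating fraction=rho_obj/rho=539/1000=0.539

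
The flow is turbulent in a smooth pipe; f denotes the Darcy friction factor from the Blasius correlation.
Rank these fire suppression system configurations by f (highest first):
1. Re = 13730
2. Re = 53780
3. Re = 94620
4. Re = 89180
Case 1: f = 0.02919
Case 2: f = 0.02075
Case 3: f = 0.01802
Case 4: f = 0.01829
Ranking (highest first): 1, 2, 4, 3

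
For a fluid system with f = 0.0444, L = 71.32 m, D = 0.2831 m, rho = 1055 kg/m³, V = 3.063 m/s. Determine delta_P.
Formula: \Delta P = f \frac{L}{D} \frac{\rho V^2}{2}
delta_P = 0.0444·(71.32/0.2831)·0.5·1055·3.063²/1000 = 55.36 kPa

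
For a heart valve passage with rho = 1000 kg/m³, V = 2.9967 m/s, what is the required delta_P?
Formula: V = \sqrt{\frac{2 \Delta P}{\rho}}
Substituting knowns: 2.9967 = √(2·(delta_P·1000)/1000)
Solving for delta_P: delta_P = 2.9967²·1000/2/1000 = 4.49 kPa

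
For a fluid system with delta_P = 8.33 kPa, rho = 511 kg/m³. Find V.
Formula: V = \sqrt{\frac{2 \Delta P}{\rho}}
V = √(2·(8.33·1000)/511) = 5.71 m/s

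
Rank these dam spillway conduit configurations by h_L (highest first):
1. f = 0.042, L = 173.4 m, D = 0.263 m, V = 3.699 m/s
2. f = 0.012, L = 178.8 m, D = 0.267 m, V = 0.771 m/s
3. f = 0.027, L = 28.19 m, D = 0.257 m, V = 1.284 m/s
Case 1: h_L = 19.31 m
Case 2: h_L = 0.2435 m
Case 3: h_L = 0.2489 m
Ranking (highest first): 1, 3, 2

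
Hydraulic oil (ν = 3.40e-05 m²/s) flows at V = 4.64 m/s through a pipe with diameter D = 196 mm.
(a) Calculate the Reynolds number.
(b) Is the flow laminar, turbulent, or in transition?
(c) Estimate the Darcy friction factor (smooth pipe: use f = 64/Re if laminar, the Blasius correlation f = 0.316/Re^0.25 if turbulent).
(a) Re = V·D/ν = 4.64·0.196/3.40e-05 = 26748
(b) Flow regime: turbulent (Re > 4000)
(c) Friction factor: f = 0.316/Re^0.25 = 0.316/26748^0.25 = 0.02471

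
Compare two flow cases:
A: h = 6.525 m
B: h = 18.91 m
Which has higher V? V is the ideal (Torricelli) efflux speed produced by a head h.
V(A) = 11.31 m/s, V(B) = 19.26 m/s. Answer: B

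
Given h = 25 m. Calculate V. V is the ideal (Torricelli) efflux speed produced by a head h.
Formula: V = \sqrt{2 g h}
V = √(2·9.81·25) = 22.15 m/s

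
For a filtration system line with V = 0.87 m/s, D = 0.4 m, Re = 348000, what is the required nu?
Formula: Re = \frac{V D}{\nu}
Substituting knowns: 348000 = 0.87·0.4/nu
Solving for nu: nu = 0.87·0.4/348000 = 1.000e-06 m²/s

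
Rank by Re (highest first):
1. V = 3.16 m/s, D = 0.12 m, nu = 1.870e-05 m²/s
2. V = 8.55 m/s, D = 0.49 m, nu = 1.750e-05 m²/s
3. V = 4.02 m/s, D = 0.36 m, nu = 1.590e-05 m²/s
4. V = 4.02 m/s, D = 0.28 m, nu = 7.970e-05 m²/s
Case 1: Re = 20278
Case 2: Re = 239400
Case 3: Re = 91019
Case 4: Re = 14123
Ranking (highest first): 2, 3, 1, 4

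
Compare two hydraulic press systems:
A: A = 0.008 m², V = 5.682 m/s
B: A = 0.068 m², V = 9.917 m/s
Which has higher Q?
Q(A) = 45.46 L/s, Q(B) = 674.4 L/s. Answer: B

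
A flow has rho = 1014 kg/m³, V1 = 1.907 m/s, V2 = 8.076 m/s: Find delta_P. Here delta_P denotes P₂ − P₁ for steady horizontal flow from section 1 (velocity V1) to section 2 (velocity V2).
Formula: \Delta P = \frac{1}{2} \rho (V_1^2 - V_2^2)
delta_P = 0.5·1014·(1.907² − 8.076²)/1000 = -31.22 kPa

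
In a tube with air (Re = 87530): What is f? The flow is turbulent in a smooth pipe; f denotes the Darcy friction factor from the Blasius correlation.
Formula: f = \frac{0.316}{Re^{0.25}}
f = 0.316/87530^0.25 = 0.01837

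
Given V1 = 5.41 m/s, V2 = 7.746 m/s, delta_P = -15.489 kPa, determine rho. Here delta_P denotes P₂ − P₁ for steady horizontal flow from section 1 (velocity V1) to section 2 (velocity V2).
Formula: \Delta P = \frac{1}{2} \rho (V_1^2 - V_2^2)
Substituting knowns: -15.489 = 0.5·rho·(5.41² − 7.746²)/1000
Solving for rho: rho = 2·(-15.489·1000)/(5.41² − 7.746²) = 1008 kg/m³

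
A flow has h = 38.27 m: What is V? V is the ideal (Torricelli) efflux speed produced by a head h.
Formula: V = \sqrt{2 g h}
V = √(2·9.81·38.27) = 27.4 m/s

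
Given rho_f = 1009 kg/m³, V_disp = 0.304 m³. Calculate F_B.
Formula: F_B = \rho_f g V_{disp}
F_B = 1009·9.81·0.304 = 3009 N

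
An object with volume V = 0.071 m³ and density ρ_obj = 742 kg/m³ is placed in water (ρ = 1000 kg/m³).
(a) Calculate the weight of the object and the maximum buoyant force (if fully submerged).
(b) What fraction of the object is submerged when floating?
(a) W=rho_obj*g*V=742*9.81*0.071=516.8 N; F_B(max)=rho*g*V=1000*9.81*0.071=696.5 N
(b) Floating fraction=rho_obj/rho=742/1000=0.742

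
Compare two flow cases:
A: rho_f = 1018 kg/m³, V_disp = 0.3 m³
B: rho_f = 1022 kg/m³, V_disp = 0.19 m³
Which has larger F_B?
F_B(A) = 2996 N, F_B(B) = 1905 N. Answer: A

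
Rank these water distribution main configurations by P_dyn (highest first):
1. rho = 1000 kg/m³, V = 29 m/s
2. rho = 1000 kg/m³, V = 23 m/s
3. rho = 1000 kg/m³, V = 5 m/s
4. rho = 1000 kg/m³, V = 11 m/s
Case 1: P_dyn = 420.5 kPa
Case 2: P_dyn = 264.5 kPa
Case 3: P_dyn = 12.5 kPa
Case 4: P_dyn = 60.5 kPa
Ranking (highest first): 1, 2, 4, 3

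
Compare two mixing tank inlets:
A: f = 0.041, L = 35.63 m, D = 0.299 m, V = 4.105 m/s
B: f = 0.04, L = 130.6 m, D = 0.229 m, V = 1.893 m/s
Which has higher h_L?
h_L(A) = 4.196 m, h_L(B) = 4.166 m. Answer: A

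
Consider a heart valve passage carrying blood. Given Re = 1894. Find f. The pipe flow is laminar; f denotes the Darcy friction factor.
Formula: f = \frac{64}{Re}
f = 64/1894 = 0.03379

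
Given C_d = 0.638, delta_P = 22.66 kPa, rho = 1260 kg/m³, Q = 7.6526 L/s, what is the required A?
Formula: Q = C_d A \sqrt{\frac{2 \Delta P}{\rho}}
Substituting knowns: 7.6526 = 0.638·A·√(2·(22.66·1000)/1260)·1000
Solving for A: A = (7.6526/1000)/(0.638·√(2·(22.66·1000)/1260)) = 0.002 m²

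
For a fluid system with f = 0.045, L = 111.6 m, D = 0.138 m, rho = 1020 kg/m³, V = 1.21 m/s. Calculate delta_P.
Formula: \Delta P = f \frac{L}{D} \frac{\rho V^2}{2}
delta_P = 0.045·(111.6/0.138)·0.5·1020·1.21²/1000 = 27.17 kPa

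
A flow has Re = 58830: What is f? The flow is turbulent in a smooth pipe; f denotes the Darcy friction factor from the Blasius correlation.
Formula: f = \frac{0.316}{Re^{0.25}}
f = 0.316/58830^0.25 = 0.02029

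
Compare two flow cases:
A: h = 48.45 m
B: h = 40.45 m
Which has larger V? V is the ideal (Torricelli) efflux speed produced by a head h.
V(A) = 30.83 m/s, V(B) = 28.17 m/s. Answer: A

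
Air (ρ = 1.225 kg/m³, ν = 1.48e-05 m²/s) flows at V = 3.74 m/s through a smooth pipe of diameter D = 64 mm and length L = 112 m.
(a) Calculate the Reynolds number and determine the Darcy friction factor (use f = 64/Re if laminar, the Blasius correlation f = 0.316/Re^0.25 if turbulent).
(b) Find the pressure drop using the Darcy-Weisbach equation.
(a) Re = V·D/ν = 3.74·0.064/1.48e-05 = 16173 → turbulent (Re > 4000); f = 0.316/Re^0.25 = 0.316/16173^0.25 = 0.028021
(b) Darcy-Weisbach: ΔP = f·(L/D)·½ρV²/1000 = 0.028021·(112/0.064)·½·1.225·3.74²/1000 = 0.4201 kPa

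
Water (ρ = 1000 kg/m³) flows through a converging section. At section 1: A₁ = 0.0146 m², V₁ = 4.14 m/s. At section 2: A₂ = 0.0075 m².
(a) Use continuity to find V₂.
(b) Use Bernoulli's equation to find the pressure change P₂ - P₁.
(a) Continuity: A₁V₁=A₂V₂ -> V₂=A₁V₁/A₂=0.0146*4.14/0.0075=8.06 m/s
(b) Bernoulli: P₂-P₁=0.5*rho*(V₁^2-V₂^2)/1000=0.5*1000*(4.14^2-8.06^2)/1000=-23.91 kPa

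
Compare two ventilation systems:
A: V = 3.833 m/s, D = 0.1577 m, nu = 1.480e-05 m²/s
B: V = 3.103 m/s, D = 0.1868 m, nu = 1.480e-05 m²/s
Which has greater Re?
Re(A) = 40842, Re(B) = 39165. Answer: A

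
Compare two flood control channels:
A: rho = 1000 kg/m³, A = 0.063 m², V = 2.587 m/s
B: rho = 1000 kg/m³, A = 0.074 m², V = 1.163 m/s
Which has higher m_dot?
m_dot(A) = 163 kg/s, m_dot(B) = 86.06 kg/s. Answer: A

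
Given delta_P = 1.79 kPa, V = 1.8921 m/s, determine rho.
Formula: V = \sqrt{\frac{2 \Delta P}{\rho}}
Substituting knowns: 1.8921 = √(2·(1.79·1000)/rho)
Solving for rho: rho = 2·(1.79·1000)/1.8921² = 1000 kg/m³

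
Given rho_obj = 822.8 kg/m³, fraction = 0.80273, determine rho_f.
Formula: f_{sub} = \frac{\rho_{obj}}{\rho_f}
Substituting knowns: 0.80273 = 822.8/rho_f
Solving for rho_f: rho_f = 822.8/0.80273 = 1025 kg/m³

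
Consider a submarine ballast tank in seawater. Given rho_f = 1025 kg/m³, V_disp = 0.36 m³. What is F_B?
Formula: F_B = \rho_f g V_{disp}
F_B = 1025·9.81·0.36 = 3620 N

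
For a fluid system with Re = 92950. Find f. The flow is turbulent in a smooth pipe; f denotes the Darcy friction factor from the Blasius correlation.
Formula: f = \frac{0.316}{Re^{0.25}}
f = 0.316/92950^0.25 = 0.0181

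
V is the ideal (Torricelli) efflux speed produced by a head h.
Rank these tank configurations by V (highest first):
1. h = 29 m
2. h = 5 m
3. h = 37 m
Case 1: V = 23.85 m/s
Case 2: V = 9.905 m/s
Case 3: V = 26.94 m/s
Ranking (highest first): 3, 1, 2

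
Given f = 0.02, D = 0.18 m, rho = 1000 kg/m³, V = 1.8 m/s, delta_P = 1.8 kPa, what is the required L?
Formula: \Delta P = f \frac{L}{D} \frac{\rho V^2}{2}
Substituting knowns: 1.8 = 0.02·(L/0.18)·0.5·1000·1.8²/1000
Solving for L: L = (1.8·1000)·0.18/(0.02·0.5·1000·1.8²) = 10 m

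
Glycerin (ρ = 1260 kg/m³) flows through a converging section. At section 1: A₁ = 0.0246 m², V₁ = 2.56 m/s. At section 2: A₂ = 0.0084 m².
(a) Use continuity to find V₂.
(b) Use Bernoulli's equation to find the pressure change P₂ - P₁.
(a) Continuity: A₁V₁=A₂V₂ -> V₂=A₁V₁/A₂=0.0246*2.56/0.0084=7.50 m/s
(b) Bernoulli: P₂-P₁=0.5*rho*(V₁^2-V₂^2)/1000=0.5*1260*(2.56^2-7.50^2)/1000=-31.31 kPa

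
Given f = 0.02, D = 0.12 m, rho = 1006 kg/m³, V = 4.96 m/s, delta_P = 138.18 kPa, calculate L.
Formula: \Delta P = f \frac{L}{D} \frac{\rho V^2}{2}
Substituting knowns: 138.18 = 0.02·(L/0.12)·0.5·1006·4.96²/1000
Solving for L: L = (138.18·1000)·0.12/(0.02·0.5·1006·4.96²) = 67 m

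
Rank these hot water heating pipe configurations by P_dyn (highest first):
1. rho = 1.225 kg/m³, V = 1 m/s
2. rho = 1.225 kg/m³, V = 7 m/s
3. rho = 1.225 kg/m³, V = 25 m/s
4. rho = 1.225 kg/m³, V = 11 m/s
Case 1: P_dyn = 0.0006125 kPa
Case 2: P_dyn = 0.03001 kPa
Case 3: P_dyn = 0.3828 kPa
Case 4: P_dyn = 0.07411 kPa
Ranking (highest first): 3, 4, 2, 1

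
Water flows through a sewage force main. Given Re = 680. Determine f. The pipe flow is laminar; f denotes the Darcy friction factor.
Formula: f = \frac{64}{Re}
f = 64/680 = 0.09412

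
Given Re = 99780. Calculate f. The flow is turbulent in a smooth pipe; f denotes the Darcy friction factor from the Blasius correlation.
Formula: f = \frac{0.316}{Re^{0.25}}
f = 0.316/99780^0.25 = 0.01778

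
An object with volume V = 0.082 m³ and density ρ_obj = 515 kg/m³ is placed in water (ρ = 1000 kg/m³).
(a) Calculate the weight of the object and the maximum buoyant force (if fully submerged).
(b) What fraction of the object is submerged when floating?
(a) W=rho_obj*g*V=515*9.81*0.082=414.3 N; F_B(max)=rho*g*V=1000*9.81*0.082=804.4 N
(b) Floating fraction=rho_obj/rho=515/1000=0.515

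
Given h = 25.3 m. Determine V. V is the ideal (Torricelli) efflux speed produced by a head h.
Formula: V = \sqrt{2 g h}
V = √(2·9.81·25.3) = 22.28 m/s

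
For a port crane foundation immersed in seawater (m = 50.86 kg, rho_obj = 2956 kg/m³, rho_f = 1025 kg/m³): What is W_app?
Formula: W_{app} = mg\left(1 - \frac{\rho_f}{\rho_{obj}}\right)
W_app = 50.86·9.81·(1 − 1025/2956) = 325.9 N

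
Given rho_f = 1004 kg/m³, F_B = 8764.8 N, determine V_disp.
Formula: F_B = \rho_f g V_{disp}
Substituting knowns: 8764.8 = 1004·9.81·V_disp
Solving for V_disp: V_disp = 8764.8/(1004·9.81) = 0.8899 m³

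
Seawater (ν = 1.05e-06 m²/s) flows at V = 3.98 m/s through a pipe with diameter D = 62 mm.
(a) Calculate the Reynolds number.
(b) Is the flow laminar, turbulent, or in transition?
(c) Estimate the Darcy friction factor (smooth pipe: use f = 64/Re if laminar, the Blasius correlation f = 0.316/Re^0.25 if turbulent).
(a) Re = V·D/ν = 3.98·0.062/1.05e-06 = 235010
(b) Flow regime: turbulent (Re > 4000)
(c) Friction factor: f = 0.316/Re^0.25 = 0.316/235010^0.25 = 0.01435 (Blasius is strictly valid for Re ≲ 1e5; used here as the smooth-pipe estimate the problem specifies)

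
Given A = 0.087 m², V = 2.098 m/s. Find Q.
Formula: Q = A V
Q = 0.087·2.098·1000 = 182.5 L/s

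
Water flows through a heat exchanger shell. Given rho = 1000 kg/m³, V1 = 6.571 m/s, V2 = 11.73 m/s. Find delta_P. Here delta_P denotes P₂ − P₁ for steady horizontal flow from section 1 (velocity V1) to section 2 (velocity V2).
Formula: \Delta P = \frac{1}{2} \rho (V_1^2 - V_2^2)
delta_P = 0.5·1000·(6.571² − 11.73²)/1000 = -47.21 kPa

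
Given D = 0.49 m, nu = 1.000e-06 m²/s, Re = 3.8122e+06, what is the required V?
Formula: Re = \frac{V D}{\nu}
Substituting knowns: 3.8122e+06 = V·0.49/1.000e-06
Solving for V: V = 3.8122e+06·1.000e-06/0.49 = 7.78 m/s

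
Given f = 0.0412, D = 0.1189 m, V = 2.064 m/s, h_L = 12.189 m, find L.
Formula: h_L = f \frac{L}{D} \frac{V^2}{2g}
Substituting knowns: 12.189 = 0.0412·(L/0.1189)·2.064²/(2·9.81)
Solving for L: L = 12.189·2·9.81·0.1189/(0.0412·2.064²) = 162 m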